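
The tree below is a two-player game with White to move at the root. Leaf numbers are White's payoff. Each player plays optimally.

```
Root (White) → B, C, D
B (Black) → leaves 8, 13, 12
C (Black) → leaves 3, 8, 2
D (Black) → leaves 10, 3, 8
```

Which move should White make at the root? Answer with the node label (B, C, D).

B (Black): min(8, 13, 12) = 8
C (Black): min(3, 8, 2) = 2
D (Black): min(10, 3, 8) = 3
Root (White): max(8, 2, 3) = 8
White picks the child with the highest value: B (value 8).

B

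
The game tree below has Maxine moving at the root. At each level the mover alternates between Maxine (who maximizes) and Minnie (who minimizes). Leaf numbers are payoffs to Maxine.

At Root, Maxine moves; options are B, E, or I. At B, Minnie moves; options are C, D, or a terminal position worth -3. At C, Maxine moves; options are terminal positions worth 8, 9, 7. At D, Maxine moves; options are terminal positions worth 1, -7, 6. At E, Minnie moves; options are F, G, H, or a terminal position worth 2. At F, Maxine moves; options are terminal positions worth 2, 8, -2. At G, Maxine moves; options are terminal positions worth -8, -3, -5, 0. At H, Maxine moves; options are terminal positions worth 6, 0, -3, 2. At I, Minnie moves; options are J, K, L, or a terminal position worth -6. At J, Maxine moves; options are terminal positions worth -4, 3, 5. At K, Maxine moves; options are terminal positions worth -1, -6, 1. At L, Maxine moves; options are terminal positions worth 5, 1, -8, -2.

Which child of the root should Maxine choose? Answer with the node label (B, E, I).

C (Maxine): max(8, 9, 7) = 9
D (Maxine): max(1, -7, 6) = 6
B (Minnie): min(9, 6, -3) = -3
F (Maxine): max(2, 8, -2) = 8
G (Maxine): max(-8, -3, -5, 0) = 0
H (Maxine): max(6, 0, -3, 2) = 6
E (Minnie): min(8, 0, 6, 2) = 0
J (Maxine): max(-4, 3, 5) = 5
K (Maxine): max(-1, -6, 1) = 1
L (Maxine): max(5, 1, -8, -2) = 5
I (Minnie): min(5, 1, 5, -6) = -6
Root (Maxine): max(-3, 0, -6) = 0
Maxine picks the child with the highest value: E (value 0).

E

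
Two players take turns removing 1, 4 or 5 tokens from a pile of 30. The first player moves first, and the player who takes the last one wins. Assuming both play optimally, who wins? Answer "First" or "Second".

Mark each pile size as W (mover wins) or L (mover loses):
i:   0  1  2  3  4  5  6  7  8  9 10 11 12 13 14 15 16 17 18 19 20 21 22 23 24 25 26 27 28 29 30
     L  W  L  W  W  W  W  W  L  W  L  W  W  W  W  W  L  W  L  W  W  W  W  W  L  W  L  W  W  W  W
Position 30 is W, so the first player wins.

First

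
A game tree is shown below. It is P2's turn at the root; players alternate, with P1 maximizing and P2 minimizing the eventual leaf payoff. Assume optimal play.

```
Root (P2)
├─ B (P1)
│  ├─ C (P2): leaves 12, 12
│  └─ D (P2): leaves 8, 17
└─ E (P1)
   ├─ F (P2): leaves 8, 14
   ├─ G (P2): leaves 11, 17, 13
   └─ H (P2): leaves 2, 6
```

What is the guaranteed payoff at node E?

11

F: min(8, 14) = 8
G: min(11, 17, 13) = 11
H: min(2, 6) = 2
E: max(8, 11, 2) = 11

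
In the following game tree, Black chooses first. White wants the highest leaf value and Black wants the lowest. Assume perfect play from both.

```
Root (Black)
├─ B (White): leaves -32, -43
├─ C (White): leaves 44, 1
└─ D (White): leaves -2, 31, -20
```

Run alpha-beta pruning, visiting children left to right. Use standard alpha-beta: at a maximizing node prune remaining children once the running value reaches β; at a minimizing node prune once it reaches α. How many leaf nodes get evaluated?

B [α=-∞,β=+∞]: v=-32
C [α=-∞,β=-32]: v=44 after child 1 ≥ β → β-cutoff, skip 1
D [α=-∞,β=-32]: v=-2 after child 1 ≥ β → β-cutoff, skip 2
Root [α=-∞,β=+∞]: v=-32
Leaves evaluated: 4 of 7.

4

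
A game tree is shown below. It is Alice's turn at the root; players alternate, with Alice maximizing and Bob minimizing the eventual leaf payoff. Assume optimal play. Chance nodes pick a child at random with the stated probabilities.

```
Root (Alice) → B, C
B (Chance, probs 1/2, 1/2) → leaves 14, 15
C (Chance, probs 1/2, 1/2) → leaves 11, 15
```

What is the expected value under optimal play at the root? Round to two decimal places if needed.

14.5

B (Chance): 1/2·14 + 1/2·15 = 14.5
C (Chance): 1/2·11 + 1/2·15 = 13
Root (Alice): max(14.5, 13) = 14.5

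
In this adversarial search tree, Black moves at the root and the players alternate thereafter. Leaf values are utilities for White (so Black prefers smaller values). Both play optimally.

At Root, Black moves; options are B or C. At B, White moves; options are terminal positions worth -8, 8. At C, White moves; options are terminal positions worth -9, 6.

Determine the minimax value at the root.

B (White): max(-8, 8) = 8
C (White): max(-9, 6) = 6
Root (Black): min(8, 6) = 6

6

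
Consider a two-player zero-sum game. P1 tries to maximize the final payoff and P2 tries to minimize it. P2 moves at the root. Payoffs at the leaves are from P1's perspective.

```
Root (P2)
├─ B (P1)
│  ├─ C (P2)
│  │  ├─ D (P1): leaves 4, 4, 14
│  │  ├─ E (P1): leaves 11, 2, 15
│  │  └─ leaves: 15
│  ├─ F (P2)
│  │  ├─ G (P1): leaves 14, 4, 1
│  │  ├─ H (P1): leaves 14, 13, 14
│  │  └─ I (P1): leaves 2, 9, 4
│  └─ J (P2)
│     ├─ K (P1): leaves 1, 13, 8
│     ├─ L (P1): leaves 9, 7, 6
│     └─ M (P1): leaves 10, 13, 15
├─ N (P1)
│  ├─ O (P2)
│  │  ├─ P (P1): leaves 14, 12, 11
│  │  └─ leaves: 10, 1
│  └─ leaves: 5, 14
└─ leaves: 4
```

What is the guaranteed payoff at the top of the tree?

D (P1): max(4, 4, 14) = 14
E (P1): max(11, 2, 15) = 15
C (P2): min(14, 15, 15) = 14
G (P1): max(14, 4, 1) = 14
H (P1): max(14, 13, 14) = 14
I (P1): max(2, 9, 4) = 9
F (P2): min(14, 14, 9) = 9
K (P1): max(1, 13, 8) = 13
L (P1): max(9, 7, 6) = 9
M (P1): max(10, 13, 15) = 15
J (P2): min(13, 9, 15) = 9
B (P1): max(14, 9, 9) = 14
P (P1): max(14, 12, 11) = 14
O (P2): min(14, 10, 1) = 1
N (P1): max(1, 5, 14) = 14
Root (P2): min(14, 14, 4) = 4

4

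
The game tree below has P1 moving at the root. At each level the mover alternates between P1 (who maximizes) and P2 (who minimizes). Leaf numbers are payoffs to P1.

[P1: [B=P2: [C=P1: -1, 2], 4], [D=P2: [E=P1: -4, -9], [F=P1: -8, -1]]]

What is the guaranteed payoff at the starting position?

C (P1): max(-1, 2) = 2
B (P2): min(2, 4) = 2
E (P1): max(-4, -9) = -4
F (P1): max(-8, -1) = -1
D (P2): min(-4, -1) = -4
Root (P1): max(2, -4) = 2

2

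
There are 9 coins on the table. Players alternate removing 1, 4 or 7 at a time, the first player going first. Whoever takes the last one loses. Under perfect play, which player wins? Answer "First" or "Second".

Second

Positions where the player to move wins (W) vs loses (L):
i:   0  1  2  3  4  5  6  7  8  9
     W  L  W  L  W  W  L  W  W  L
Position 9 is L, so the second player wins.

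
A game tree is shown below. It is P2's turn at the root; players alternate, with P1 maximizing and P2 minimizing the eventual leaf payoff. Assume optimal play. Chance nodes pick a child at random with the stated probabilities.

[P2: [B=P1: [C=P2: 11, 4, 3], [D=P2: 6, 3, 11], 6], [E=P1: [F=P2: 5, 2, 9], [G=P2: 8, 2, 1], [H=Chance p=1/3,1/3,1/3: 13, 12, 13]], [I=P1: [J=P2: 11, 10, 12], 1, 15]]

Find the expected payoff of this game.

6

C (P2): min(11, 4, 3) = 3
D (P2): min(6, 3, 11) = 3
B (P1): max(3, 3, 6) = 6
F (P2): min(5, 2, 9) = 2
G (P2): min(8, 2, 1) = 1
H (Chance): 1/3·13 + 1/3·12 + 1/3·13 = 12.67
E (P1): max(2, 1, 12.67) = 12.67
J (P2): min(11, 10, 12) = 10
I (P1): max(10, 1, 15) = 15
Root (P2): min(6, 12.67, 15) = 6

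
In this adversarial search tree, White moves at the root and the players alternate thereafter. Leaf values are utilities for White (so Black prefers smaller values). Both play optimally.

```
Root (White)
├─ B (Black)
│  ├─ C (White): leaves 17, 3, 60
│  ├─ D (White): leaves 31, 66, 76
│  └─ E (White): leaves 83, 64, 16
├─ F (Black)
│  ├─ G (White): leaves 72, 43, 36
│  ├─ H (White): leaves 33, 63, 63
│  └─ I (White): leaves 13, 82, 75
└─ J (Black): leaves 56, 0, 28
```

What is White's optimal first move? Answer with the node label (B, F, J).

F

C (White): max(17, 3, 60) = 60
D (White): max(31, 66, 76) = 76
E (White): max(83, 64, 16) = 83
B (Black): min(60, 76, 83) = 60
G (White): max(72, 43, 36) = 72
H (White): max(33, 63, 63) = 63
I (White): max(13, 82, 75) = 82
F (Black): min(72, 63, 82) = 63
J (Black): min(56, 0, 28) = 0
Root (White): max(60, 63, 0) = 63
White picks the child with the highest value: F (value 63).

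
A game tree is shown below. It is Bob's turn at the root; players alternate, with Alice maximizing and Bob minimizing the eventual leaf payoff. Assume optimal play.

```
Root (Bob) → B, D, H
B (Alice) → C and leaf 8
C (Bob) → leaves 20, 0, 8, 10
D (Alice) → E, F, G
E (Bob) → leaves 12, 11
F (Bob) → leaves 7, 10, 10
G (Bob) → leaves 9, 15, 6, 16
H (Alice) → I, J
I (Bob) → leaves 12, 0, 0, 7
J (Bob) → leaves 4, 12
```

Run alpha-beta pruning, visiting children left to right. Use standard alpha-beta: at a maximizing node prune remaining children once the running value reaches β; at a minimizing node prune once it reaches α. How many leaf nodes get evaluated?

13

C [α=-∞,β=+∞]: v=0
B [α=-∞,β=+∞]: v=8
E [α=-∞,β=8]: v=11
D [α=-∞,β=8]: v=11 after child 1 ≥ β → β-cutoff, skip 2
I [α=-∞,β=8]: v=0
J [α=0,β=8]: v=4
H [α=-∞,β=8]: v=4
Root [α=-∞,β=+∞]: v=4
Leaves evaluated: 13 of 20.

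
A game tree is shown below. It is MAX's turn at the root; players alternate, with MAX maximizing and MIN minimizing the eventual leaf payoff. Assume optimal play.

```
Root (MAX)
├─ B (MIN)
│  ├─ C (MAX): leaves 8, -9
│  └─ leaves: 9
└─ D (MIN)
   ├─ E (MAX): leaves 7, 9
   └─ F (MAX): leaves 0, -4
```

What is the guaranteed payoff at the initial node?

8

C (MAX): max(8, -9) = 8
B (MIN): min(8, 9) = 8
E (MAX): max(7, 9) = 9
F (MAX): max(0, -4) = 0
D (MIN): min(9, 0) = 0
Root (MAX): max(8, 0) = 8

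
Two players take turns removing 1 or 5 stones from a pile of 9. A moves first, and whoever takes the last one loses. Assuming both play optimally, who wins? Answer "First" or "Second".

Compute winning (W) and losing (L) positions by backward induction:
i:   0  1  2  3  4  5  6  7  8  9
     W  L  W  L  W  L  W  L  W  L
Position 9 is L, so the second player wins.

Second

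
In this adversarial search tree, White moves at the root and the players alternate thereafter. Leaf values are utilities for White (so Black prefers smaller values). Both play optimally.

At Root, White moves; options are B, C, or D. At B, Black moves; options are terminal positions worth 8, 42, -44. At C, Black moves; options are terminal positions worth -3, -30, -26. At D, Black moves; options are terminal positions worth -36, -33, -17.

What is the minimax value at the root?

-30

B (Black): min(8, 42, -44) = -44
C (Black): min(-3, -30, -26) = -30
D (Black): min(-36, -33, -17) = -36
Root (White): max(-44, -30, -36) = -30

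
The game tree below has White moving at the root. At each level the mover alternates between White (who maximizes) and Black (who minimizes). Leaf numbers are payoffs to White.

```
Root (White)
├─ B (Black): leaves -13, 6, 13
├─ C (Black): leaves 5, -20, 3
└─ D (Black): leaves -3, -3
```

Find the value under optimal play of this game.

B (Black): min(-13, 6, 13) = -13
C (Black): min(5, -20, 3) = -20
D (Black): min(-3, -3) = -3
Root (White): max(-13, -20, -3) = -3

-3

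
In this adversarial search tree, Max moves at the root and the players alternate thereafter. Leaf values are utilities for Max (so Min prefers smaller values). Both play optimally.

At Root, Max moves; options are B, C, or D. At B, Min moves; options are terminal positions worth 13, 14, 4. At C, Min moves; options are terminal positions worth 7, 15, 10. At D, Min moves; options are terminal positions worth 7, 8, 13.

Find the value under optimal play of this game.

7

B (Min): min(13, 14, 4) = 4
C (Min): min(7, 15, 10) = 7
D (Min): min(7, 8, 13) = 7
Root (Max): max(4, 7, 7) = 7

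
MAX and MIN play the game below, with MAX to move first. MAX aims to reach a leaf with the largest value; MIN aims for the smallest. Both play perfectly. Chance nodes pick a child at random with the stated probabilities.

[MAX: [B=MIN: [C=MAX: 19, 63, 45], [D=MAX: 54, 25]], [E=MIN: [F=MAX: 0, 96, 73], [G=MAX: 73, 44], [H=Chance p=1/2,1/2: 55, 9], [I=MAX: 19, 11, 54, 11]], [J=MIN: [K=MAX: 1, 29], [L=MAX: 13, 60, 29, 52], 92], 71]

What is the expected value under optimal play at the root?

C (MAX): max(19, 63, 45) = 63
D (MAX): max(54, 25) = 54
B (MIN): min(63, 54) = 54
F (MAX): max(0, 96, 73) = 96
G (MAX): max(73, 44) = 73
H (Chance): 1/2·55 + 1/2·9 = 32
I (MAX): max(19, 11, 54, 11) = 54
E (MIN): min(96, 73, 32, 54) = 32
K (MAX): max(1, 29) = 29
L (MAX): max(13, 60, 29, 52) = 60
J (MIN): min(29, 60, 92) = 29
Root (MAX): max(54, 32, 29, 71) = 71

71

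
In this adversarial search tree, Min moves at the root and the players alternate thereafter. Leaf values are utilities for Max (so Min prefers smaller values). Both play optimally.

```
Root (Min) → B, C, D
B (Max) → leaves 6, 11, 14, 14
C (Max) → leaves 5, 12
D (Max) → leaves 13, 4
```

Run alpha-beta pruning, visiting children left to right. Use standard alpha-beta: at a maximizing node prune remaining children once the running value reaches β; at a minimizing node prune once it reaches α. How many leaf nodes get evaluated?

B [α=-∞,β=+∞]: v=14
C [α=-∞,β=14]: v=12
D [α=-∞,β=12]: v=13 after child 1 ≥ β → β-cutoff, skip 1
Root [α=-∞,β=+∞]: v=12
Leaves evaluated: 7 of 8.

7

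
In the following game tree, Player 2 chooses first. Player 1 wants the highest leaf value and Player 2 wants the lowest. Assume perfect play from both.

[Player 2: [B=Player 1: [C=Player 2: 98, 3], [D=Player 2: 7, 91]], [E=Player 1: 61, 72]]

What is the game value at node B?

7

C: min(98, 3) = 3
D: min(7, 91) = 7
B: max(3, 7) = 7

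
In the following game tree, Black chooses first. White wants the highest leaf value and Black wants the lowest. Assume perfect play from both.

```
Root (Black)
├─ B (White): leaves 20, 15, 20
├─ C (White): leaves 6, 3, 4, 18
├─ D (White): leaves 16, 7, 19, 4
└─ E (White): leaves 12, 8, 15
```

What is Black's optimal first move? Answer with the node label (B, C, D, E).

E

B (White): max(20, 15, 20) = 20
C (White): max(6, 3, 4, 18) = 18
D (White): max(16, 7, 19, 4) = 19
E (White): max(12, 8, 15) = 15
Root (Black): min(20, 18, 19, 15) = 15
Black picks the child with the lowest value: E (value 15).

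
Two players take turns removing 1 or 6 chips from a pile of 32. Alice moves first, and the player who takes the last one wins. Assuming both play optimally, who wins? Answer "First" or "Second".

Second

Mark each pile size as W (mover wins) or L (mover loses):
i:   0  1  2  3  4  5  6  7  8  9 10 11 12 13 14 15 16 17 18 19 20 21 22 23 24 25 26 27 28 29 30 31 32
     L  W  L  W  L  W  W  L  W  L  W  L  W  W  L  W  L  W  L  W  W  L  W  L  W  L  W  W  L  W  L  W  L
Position 32 is L, so the second player wins.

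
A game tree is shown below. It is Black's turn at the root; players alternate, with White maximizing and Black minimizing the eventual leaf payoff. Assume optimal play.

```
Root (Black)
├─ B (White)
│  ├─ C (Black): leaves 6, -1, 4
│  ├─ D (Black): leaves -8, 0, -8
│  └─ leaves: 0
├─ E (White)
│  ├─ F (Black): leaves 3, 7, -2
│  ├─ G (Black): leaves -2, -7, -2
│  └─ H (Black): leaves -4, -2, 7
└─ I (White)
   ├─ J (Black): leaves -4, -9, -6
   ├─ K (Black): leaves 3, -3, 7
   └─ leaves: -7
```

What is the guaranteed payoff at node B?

C: min(6, -1, 4) = -1
D: min(-8, 0, -8) = -8
B: max(-1, -8, 0) = 0

0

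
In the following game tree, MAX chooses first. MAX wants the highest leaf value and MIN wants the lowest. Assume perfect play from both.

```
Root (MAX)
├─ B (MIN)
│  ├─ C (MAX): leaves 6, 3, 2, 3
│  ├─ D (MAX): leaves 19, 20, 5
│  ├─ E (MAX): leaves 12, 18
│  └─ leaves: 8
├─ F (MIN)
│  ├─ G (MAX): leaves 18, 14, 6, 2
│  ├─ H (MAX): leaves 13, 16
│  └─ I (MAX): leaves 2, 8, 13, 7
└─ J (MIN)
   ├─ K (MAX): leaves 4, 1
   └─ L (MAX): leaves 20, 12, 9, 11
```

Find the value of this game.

C (MAX): max(6, 3, 2, 3) = 6
D (MAX): max(19, 20, 5) = 20
E (MAX): max(12, 18) = 18
B (MIN): min(6, 20, 18, 8) = 6
G (MAX): max(18, 14, 6, 2) = 18
H (MAX): max(13, 16) = 16
I (MAX): max(2, 8, 13, 7) = 13
F (MIN): min(18, 16, 13) = 13
K (MAX): max(4, 1) = 4
L (MAX): max(20, 12, 9, 11) = 20
J (MIN): min(4, 20) = 4
Root (MAX): max(6, 13, 4) = 13

13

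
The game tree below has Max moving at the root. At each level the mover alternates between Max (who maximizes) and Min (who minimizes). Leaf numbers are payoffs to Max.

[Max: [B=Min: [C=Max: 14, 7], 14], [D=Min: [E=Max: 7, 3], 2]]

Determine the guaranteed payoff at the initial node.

C (Max): max(14, 7) = 14
B (Min): min(14, 14) = 14
E (Max): max(7, 3) = 7
D (Min): min(7, 2) = 2
Root (Max): max(14, 2) = 14

14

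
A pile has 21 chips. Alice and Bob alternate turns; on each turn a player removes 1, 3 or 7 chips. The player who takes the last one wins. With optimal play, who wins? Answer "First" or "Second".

W/L table (W = player to move can force a win):
i:   0  1  2  3  4  5  6  7  8  9 10 11 12 13 14 15 16 17 18 19 20 21
     L  W  L  W  L  W  L  W  L  W  L  W  L  W  L  W  L  W  L  W  L  W
Position 21 is W, so the first player wins.

First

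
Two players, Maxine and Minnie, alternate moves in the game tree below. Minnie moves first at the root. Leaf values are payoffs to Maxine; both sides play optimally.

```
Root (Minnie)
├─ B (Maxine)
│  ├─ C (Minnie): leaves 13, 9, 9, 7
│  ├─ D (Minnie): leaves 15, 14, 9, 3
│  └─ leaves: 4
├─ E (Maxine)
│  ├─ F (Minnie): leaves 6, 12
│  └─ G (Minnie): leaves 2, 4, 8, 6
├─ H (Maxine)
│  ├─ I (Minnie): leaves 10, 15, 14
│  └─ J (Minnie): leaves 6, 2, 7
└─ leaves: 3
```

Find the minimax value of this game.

C (Minnie): min(13, 9, 9, 7) = 7
D (Minnie): min(15, 14, 9, 3) = 3
B (Maxine): max(7, 3, 4) = 7
F (Minnie): min(6, 12) = 6
G (Minnie): min(2, 4, 8, 6) = 2
E (Maxine): max(6, 2) = 6
I (Minnie): min(10, 15, 14) = 10
J (Minnie): min(6, 2, 7) = 2
H (Maxine): max(10, 2) = 10
Root (Minnie): min(7, 6, 10, 3) = 3

3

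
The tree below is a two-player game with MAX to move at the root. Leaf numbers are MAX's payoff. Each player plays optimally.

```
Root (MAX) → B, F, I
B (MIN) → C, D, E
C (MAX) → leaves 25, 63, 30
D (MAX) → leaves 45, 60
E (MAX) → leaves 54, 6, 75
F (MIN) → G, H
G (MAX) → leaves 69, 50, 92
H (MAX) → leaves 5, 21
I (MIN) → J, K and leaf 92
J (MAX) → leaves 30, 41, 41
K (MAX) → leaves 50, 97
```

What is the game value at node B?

60

C: max(25, 63, 30) = 63
D: max(45, 60) = 60
E: max(54, 6, 75) = 75
B: min(63, 60, 75) = 60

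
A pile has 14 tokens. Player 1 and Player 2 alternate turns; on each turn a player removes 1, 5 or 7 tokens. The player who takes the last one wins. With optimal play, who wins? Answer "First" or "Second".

Second

Mark each pile size as W (mover wins) or L (mover loses):
i:   0  1  2  3  4  5  6  7  8  9 10 11 12 13 14
     L  W  L  W  L  W  L  W  L  W  L  W  L  W  L
Position 14 is L, so the second player wins.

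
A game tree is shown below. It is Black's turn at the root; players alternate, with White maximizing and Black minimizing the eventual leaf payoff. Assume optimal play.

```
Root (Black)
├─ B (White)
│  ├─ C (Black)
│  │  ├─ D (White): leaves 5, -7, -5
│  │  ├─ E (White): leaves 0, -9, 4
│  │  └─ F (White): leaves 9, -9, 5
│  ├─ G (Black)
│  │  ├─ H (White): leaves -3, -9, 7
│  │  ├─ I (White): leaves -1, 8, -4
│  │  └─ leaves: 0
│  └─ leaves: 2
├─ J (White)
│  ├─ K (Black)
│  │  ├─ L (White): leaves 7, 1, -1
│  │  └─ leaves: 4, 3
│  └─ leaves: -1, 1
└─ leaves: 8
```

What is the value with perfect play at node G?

0

H: max(-3, -9, 7) = 7
I: max(-1, 8, -4) = 8
G: min(7, 8, 0) = 0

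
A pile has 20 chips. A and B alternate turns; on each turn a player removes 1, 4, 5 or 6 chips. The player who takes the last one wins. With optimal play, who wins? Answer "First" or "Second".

Second

Compute winning (W) and losing (L) positions by backward induction:
i:   0  1  2  3  4  5  6  7  8  9 10 11 12 13 14 15 16 17 18 19 20
     L  W  L  W  W  W  W  W  W  L  W  L  W  W  W  W  W  W  L  W  L
Position 20 is L, so the second player wins.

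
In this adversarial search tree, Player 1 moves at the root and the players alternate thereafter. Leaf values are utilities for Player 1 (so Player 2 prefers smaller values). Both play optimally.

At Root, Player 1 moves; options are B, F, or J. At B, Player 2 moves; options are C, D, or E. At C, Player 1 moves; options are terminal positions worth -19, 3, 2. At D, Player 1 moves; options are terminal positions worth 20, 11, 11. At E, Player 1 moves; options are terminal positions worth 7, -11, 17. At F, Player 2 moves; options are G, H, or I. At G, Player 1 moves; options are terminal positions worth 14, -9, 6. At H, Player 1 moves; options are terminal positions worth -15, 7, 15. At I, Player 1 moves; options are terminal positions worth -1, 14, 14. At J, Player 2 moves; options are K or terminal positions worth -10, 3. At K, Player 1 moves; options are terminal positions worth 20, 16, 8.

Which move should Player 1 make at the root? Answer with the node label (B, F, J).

C (Player 1): max(-19, 3, 2) = 3
D (Player 1): max(20, 11, 11) = 20
E (Player 1): max(7, -11, 17) = 17
B (Player 2): min(3, 20, 17) = 3
G (Player 1): max(14, -9, 6) = 14
H (Player 1): max(-15, 7, 15) = 15
I (Player 1): max(-1, 14, 14) = 14
F (Player 2): min(14, 15, 14) = 14
K (Player 1): max(20, 16, 8) = 20
J (Player 2): min(20, -10, 3) = -10
Root (Player 1): max(3, 14, -10) = 14
Player 1 picks the child with the highest value: F (value 14).

F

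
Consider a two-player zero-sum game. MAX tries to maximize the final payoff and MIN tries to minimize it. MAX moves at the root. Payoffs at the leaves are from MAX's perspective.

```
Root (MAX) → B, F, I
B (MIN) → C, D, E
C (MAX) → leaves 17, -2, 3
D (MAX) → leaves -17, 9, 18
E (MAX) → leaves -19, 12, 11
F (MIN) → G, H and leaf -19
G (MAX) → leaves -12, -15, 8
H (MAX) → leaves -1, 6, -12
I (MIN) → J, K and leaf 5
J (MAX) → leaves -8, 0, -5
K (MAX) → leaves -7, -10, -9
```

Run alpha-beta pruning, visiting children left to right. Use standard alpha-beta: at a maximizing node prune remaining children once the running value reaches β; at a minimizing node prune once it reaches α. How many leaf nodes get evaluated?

C [α=-∞,β=+∞]: v=17
D [α=-∞,β=17]: v=18
E [α=-∞,β=17]: v=12
B [α=-∞,β=+∞]: v=12
G [α=12,β=+∞]: v=8
F [α=12,β=+∞]: v=8 after child 1 ≤ α → α-cutoff, skip 2
J [α=12,β=+∞]: v=0
I [α=12,β=+∞]: v=0 after child 1 ≤ α → α-cutoff, skip 2
Root [α=-∞,β=+∞]: v=12
Leaves evaluated: 15 of 23.

15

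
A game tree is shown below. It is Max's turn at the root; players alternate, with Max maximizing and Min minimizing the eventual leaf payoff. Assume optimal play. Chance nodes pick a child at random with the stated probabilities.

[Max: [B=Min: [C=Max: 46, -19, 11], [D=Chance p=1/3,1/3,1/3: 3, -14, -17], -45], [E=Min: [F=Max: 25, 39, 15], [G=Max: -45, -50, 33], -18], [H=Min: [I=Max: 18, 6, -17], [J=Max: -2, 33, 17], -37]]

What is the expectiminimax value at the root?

-18

C (Max): max(46, -19, 11) = 46
D (Chance): 1/3·3 + 1/3·-14 + 1/3·-17 = -9.33
B (Min): min(46, -9.33, -45) = -45
F (Max): max(25, 39, 15) = 39
G (Max): max(-45, -50, 33) = 33
E (Min): min(39, 33, -18) = -18
I (Max): max(18, 6, -17) = 18
J (Max): max(-2, 33, 17) = 33
H (Min): min(18, 33, -37) = -37
Root (Max): max(-45, -18, -37) = -18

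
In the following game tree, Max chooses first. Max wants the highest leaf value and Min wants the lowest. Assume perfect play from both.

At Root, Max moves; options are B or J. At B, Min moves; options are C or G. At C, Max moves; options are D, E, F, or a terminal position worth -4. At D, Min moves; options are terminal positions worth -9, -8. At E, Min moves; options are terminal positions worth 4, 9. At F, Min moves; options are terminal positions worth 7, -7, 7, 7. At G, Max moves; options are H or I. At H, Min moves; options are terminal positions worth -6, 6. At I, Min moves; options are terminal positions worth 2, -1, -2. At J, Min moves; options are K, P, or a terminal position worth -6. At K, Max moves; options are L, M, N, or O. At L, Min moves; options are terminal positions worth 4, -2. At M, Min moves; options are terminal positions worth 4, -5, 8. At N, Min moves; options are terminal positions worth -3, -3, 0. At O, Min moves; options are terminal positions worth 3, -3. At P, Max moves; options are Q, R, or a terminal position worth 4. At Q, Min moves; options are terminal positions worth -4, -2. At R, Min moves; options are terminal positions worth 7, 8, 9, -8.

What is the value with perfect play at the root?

-2

D (Min): min(-9, -8) = -9
E (Min): min(4, 9) = 4
F (Min): min(7, -7, 7, 7) = -7
C (Max): max(-9, 4, -7, -4) = 4
H (Min): min(-6, 6) = -6
I (Min): min(2, -1, -2) = -2
G (Max): max(-6, -2) = -2
B (Min): min(4, -2) = -2
L (Min): min(4, -2) = -2
M (Min): min(4, -5, 8) = -5
N (Min): min(-3, -3, 0) = -3
O (Min): min(3, -3) = -3
K (Max): max(-2, -5, -3, -3) = -2
Q (Min): min(-4, -2) = -4
R (Min): min(7, 8, 9, -8) = -8
P (Max): max(-4, -8, 4) = 4
J (Min): min(-2, 4, -6) = -6
Root (Max): max(-2, -6) = -2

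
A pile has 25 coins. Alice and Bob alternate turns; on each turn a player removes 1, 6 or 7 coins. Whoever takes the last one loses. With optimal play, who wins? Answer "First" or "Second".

Second

i:   0  1  2  3  4  5  6  7  8  9 10 11 12 13 14 15 16 17 18 19 20 21 22 23 24 25
     W  L  W  L  W  L  W  W  W  W  W  W  W  L  W  L  W  L  W  W  W  W  W  W  W  L
Position 25 is L, so the second player wins.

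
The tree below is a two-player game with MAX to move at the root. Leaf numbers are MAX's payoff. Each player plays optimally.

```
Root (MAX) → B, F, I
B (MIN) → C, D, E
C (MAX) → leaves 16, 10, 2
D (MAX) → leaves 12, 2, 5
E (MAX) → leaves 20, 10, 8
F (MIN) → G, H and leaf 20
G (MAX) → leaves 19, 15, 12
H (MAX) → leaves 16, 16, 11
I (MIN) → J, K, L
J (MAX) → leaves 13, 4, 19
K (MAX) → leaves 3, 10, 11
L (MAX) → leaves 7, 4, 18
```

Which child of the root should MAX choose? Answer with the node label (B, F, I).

C (MAX): max(16, 10, 2) = 16
D (MAX): max(12, 2, 5) = 12
E (MAX): max(20, 10, 8) = 20
B (MIN): min(16, 12, 20) = 12
G (MAX): max(19, 15, 12) = 19
H (MAX): max(16, 16, 11) = 16
F (MIN): min(19, 16, 20) = 16
J (MAX): max(13, 4, 19) = 19
K (MAX): max(3, 10, 11) = 11
L (MAX): max(7, 4, 18) = 18
I (MIN): min(19, 11, 18) = 11
Root (MAX): max(12, 16, 11) = 16
MAX picks the child with the highest value: F (value 16).

F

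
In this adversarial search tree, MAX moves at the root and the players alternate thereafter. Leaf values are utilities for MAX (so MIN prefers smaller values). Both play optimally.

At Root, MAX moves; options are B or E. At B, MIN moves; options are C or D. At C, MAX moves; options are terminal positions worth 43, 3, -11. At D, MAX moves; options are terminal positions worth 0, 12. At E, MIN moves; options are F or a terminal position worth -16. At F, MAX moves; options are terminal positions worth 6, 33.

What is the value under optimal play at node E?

-16

F: max(6, 33) = 33
E: min(33, -16) = -16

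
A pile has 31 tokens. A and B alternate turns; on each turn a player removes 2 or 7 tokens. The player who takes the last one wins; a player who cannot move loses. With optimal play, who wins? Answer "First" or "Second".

i:   0  1  2  3  4  5  6  7  8  9 10 11 12 13 14 15 16 17 18 19 20 21 22 23 24 25 26 27 28 29 30 31
     L  L  W  W  L  L  W  W  W  L  L  W  W  L  L  W  W  W  L  L  W  W  L  L  W  W  W  L  L  W  W  L
Position 31 is L, so the second player wins.

Second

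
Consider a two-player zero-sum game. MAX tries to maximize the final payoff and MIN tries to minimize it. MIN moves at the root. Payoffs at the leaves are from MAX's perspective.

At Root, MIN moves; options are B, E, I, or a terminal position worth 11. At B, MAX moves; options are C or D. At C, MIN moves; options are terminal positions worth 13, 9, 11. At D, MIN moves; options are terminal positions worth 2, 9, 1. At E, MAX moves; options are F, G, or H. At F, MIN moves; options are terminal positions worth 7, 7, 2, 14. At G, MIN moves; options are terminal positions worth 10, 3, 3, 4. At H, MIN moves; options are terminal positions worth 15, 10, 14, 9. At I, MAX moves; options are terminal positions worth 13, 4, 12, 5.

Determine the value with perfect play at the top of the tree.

C (MIN): min(13, 9, 11) = 9
D (MIN): min(2, 9, 1) = 1
B (MAX): max(9, 1) = 9
F (MIN): min(7, 7, 2, 14) = 2
G (MIN): min(10, 3, 3, 4) = 3
H (MIN): min(15, 10, 14, 9) = 9
E (MAX): max(2, 3, 9) = 9
I (MAX): max(13, 4, 12, 5) = 13
Root (MIN): min(9, 9, 13, 11) = 9

9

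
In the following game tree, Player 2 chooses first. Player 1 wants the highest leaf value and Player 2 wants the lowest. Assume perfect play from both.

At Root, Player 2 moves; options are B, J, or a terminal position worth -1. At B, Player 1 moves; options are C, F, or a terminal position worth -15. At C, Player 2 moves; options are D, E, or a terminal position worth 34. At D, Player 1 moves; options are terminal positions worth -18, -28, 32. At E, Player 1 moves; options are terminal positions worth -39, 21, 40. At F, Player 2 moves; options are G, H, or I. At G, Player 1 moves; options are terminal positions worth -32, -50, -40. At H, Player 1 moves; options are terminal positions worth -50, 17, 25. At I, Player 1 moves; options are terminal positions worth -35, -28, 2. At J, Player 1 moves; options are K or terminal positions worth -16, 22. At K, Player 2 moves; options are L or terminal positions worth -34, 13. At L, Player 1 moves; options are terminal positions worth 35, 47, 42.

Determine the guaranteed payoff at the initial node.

D (Player 1): max(-18, -28, 32) = 32
E (Player 1): max(-39, 21, 40) = 40
C (Player 2): min(32, 40, 34) = 32
G (Player 1): max(-32, -50, -40) = -32
H (Player 1): max(-50, 17, 25) = 25
I (Player 1): max(-35, -28, 2) = 2
F (Player 2): min(-32, 25, 2) = -32
B (Player 1): max(32, -32, -15) = 32
L (Player 1): max(35, 47, 42) = 47
K (Player 2): min(47, -34, 13) = -34
J (Player 1): max(-34, -16, 22) = 22
Root (Player 2): min(32, 22, -1) = -1

-1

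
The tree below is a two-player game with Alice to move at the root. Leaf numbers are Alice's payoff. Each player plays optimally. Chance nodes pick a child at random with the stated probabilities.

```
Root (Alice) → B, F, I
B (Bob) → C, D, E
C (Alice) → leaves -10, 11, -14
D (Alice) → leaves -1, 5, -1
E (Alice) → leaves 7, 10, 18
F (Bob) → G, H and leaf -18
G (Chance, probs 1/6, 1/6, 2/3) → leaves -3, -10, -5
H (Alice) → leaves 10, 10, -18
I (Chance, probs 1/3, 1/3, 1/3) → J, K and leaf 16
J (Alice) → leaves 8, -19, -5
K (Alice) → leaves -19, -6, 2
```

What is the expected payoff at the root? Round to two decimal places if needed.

C (Alice): max(-10, 11, -14) = 11
D (Alice): max(-1, 5, -1) = 5
E (Alice): max(7, 10, 18) = 18
B (Bob): min(11, 5, 18) = 5
G (Chance): 1/6·-3 + 1/6·-10 + 2/3·-5 = -5.5
H (Alice): max(10, 10, -18) = 10
F (Bob): min(-5.5, 10, -18) = -18
J (Alice): max(8, -19, -5) = 8
K (Alice): max(-19, -6, 2) = 2
I (Chance): 1/3·8 + 1/3·2 + 1/3·16 = 8.67
Root (Alice): max(5, -18, 8.67) = 8.67

8.67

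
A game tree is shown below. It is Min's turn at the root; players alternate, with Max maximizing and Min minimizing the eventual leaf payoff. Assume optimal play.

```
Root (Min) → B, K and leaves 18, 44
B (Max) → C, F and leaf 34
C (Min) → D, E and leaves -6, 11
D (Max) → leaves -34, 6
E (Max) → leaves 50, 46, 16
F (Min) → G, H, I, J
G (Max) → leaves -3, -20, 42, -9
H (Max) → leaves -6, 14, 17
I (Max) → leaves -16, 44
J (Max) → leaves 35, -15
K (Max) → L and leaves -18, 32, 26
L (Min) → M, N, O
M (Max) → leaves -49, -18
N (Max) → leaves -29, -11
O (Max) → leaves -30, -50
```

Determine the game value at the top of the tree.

D (Max): max(-34, 6) = 6
E (Max): max(50, 46, 16) = 50
C (Min): min(6, 50, -6, 11) = -6
G (Max): max(-3, -20, 42, -9) = 42
H (Max): max(-6, 14, 17) = 17
I (Max): max(-16, 44) = 44
J (Max): max(35, -15) = 35
F (Min): min(42, 17, 44, 35) = 17
B (Max): max(-6, 17, 34) = 34
M (Max): max(-49, -18) = -18
N (Max): max(-29, -11) = -11
O (Max): max(-30, -50) = -30
L (Min): min(-18, -11, -30) = -30
K (Max): max(-30, -18, 32, 26) = 32
Root (Min): min(34, 32, 18, 44) = 18

18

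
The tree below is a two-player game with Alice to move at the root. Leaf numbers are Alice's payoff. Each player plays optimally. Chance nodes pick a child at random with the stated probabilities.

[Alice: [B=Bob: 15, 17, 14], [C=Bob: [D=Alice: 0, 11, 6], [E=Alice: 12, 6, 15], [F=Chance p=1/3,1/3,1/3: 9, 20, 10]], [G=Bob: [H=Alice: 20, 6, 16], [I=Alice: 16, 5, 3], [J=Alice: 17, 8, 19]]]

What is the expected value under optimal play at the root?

16

B (Bob): min(15, 17, 14) = 14
D (Alice): max(0, 11, 6) = 11
E (Alice): max(12, 6, 15) = 15
F (Chance): 1/3·9 + 1/3·20 + 1/3·10 = 13
C (Bob): min(11, 15, 13) = 11
H (Alice): max(20, 6, 16) = 20
I (Alice): max(16, 5, 3) = 16
J (Alice): max(17, 8, 19) = 19
G (Bob): min(20, 16, 19) = 16
Root (Alice): max(14, 11, 16) = 16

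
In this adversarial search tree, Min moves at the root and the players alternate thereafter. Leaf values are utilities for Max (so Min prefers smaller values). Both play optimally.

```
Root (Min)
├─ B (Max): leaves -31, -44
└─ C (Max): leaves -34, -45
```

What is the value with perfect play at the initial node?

-34

B (Max): max(-31, -44) = -31
C (Max): max(-34, -45) = -34
Root (Min): min(-31, -34) = -34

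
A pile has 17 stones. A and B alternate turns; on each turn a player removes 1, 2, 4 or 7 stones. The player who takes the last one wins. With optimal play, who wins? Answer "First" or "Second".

First

Positions where the player to move wins (W) vs loses (L):
i:   0  1  2  3  4  5  6  7  8  9 10 11 12 13 14 15 16 17
     L  W  W  L  W  W  L  W  W  L  W  W  L  W  W  L  W  W
Position 17 is W, so the first player wins.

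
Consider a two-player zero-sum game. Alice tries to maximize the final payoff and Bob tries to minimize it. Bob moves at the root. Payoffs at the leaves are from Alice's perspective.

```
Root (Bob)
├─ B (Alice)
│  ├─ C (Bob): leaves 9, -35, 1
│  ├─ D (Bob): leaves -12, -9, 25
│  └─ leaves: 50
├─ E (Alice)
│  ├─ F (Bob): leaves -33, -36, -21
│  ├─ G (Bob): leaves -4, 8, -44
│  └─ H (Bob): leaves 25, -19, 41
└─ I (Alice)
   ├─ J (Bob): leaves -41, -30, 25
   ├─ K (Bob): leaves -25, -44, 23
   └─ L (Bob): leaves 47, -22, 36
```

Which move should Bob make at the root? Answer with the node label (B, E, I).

C (Bob): min(9, -35, 1) = -35
D (Bob): min(-12, -9, 25) = -12
B (Alice): max(-35, -12, 50) = 50
F (Bob): min(-33, -36, -21) = -36
G (Bob): min(-4, 8, -44) = -44
H (Bob): min(25, -19, 41) = -19
E (Alice): max(-36, -44, -19) = -19
J (Bob): min(-41, -30, 25) = -41
K (Bob): min(-25, -44, 23) = -44
L (Bob): min(47, -22, 36) = -22
I (Alice): max(-41, -44, -22) = -22
Root (Bob): min(50, -19, -22) = -22
Bob picks the child with the lowest value: I (value -22).

I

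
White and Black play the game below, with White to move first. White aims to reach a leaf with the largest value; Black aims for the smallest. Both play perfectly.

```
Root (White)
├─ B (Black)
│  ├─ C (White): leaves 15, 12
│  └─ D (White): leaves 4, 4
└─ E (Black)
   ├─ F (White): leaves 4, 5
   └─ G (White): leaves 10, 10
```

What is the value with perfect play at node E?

5

F: max(4, 5) = 5
G: max(10, 10) = 10
E: min(5, 10) = 5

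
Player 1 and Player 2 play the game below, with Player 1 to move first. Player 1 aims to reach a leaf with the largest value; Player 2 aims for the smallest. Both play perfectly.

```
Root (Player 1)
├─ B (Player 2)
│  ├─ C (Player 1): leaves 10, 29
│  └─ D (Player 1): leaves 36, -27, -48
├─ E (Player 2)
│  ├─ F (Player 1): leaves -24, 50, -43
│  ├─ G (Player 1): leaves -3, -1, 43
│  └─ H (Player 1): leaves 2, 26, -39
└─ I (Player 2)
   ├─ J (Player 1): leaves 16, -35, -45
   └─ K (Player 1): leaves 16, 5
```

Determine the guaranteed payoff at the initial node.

C (Player 1): max(10, 29) = 29
D (Player 1): max(36, -27, -48) = 36
B (Player 2): min(29, 36) = 29
F (Player 1): max(-24, 50, -43) = 50
G (Player 1): max(-3, -1, 43) = 43
H (Player 1): max(2, 26, -39) = 26
E (Player 2): min(50, 43, 26) = 26
J (Player 1): max(16, -35, -45) = 16
K (Player 1): max(16, 5) = 16
I (Player 2): min(16, 16) = 16
Root (Player 1): max(29, 26, 16) = 29

29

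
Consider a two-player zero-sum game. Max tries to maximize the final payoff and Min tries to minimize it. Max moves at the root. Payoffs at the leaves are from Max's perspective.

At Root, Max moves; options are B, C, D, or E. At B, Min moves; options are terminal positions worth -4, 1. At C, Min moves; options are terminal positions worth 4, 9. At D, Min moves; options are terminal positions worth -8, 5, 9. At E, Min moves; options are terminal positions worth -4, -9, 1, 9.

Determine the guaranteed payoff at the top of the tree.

4

B (Min): min(-4, 1) = -4
C (Min): min(4, 9) = 4
D (Min): min(-8, 5, 9) = -8
E (Min): min(-4, -9, 1, 9) = -9
Root (Max): max(-4, 4, -8, -9) = 4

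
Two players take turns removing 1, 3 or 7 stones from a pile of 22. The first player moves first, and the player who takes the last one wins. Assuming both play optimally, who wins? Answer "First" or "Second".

Second

Compute winning (W) and losing (L) positions by backward induction:
i:   0  1  2  3  4  5  6  7  8  9 10 11 12 13 14 15 16 17 18 19 20 21 22
     L  W  L  W  L  W  L  W  L  W  L  W  L  W  L  W  L  W  L  W  L  W  L
Position 22 is L, so the second player wins.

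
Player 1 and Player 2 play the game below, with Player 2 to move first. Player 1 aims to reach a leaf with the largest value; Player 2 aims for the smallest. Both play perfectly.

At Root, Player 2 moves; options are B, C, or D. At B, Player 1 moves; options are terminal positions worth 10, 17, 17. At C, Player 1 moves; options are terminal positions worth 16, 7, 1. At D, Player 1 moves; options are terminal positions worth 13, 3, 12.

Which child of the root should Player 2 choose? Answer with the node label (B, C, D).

D

B (Player 1): max(10, 17, 17) = 17
C (Player 1): max(16, 7, 1) = 16
D (Player 1): max(13, 3, 12) = 13
Root (Player 2): min(17, 16, 13) = 13
Player 2 picks the child with the lowest value: D (value 13).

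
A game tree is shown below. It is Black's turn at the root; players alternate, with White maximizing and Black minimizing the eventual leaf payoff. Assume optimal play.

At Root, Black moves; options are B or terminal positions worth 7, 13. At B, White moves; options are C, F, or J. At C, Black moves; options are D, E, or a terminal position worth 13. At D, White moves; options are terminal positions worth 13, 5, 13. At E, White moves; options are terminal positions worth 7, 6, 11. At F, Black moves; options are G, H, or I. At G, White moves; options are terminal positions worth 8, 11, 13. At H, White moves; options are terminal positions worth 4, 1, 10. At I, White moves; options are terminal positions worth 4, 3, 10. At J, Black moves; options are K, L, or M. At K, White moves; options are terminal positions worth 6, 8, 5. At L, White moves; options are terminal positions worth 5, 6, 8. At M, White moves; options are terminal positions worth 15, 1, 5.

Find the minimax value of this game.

7

D (White): max(13, 5, 13) = 13
E (White): max(7, 6, 11) = 11
C (Black): min(13, 11, 13) = 11
G (White): max(8, 11, 13) = 13
H (White): max(4, 1, 10) = 10
I (White): max(4, 3, 10) = 10
F (Black): min(13, 10, 10) = 10
K (White): max(6, 8, 5) = 8
L (White): max(5, 6, 8) = 8
M (White): max(15, 1, 5) = 15
J (Black): min(8, 8, 15) = 8
B (White): max(11, 10, 8) = 11
Root (Black): min(11, 7, 13) = 7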